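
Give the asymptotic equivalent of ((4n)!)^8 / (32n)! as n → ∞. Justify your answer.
((4n)!)^8/(32n)! ~ ((2π·4n)^(7/2) / sqrt(8)) · 8^(−8·4n)  →  0

Write N = 4n. Stirling: N! ~ sqrt(2π N)(N/e)^N and (8N)! ~ sqrt(2π·8N)·(8N/e)^(8N).
  (N!)^8/(8N)! ~ (2π N)^(8/2) (N/e)^(8N) / [sqrt(2π·8N) (8N/e)^(8N)]
     = (2π N)^(8/2) / sqrt(2π·8N) · (N/(8N))^(8N)
     = (2π N)^((8−1)/2) / sqrt(8) · 8^(−8N).
Since 8^8 > 1, the factor 8^(−8N) decays exponentially, so the ratio → 0. Substituting N = 4n gives the stated form.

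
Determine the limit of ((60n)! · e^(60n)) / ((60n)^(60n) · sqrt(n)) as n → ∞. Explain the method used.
lim = sqrt(2π·60)

Stirling: (60n)! ~ sqrt(2π·60n) · (60n/e)^(60n). Hence
  (60n)! · e^(60n) / (60n)^(60n) ~ sqrt(2π·60n).
Dividing by sqrt(n): sqrt(2π·60n) / sqrt(n) = sqrt(2π·60) · n^((1−1)/2), so the limit is sqrt(2π·60).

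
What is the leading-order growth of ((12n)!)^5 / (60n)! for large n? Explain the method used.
((12n)!)^5/(60n)! ~ ((2π·12n)^(4/2) / sqrt(5)) · 5^(−5·12n)  →  0

Write N = 12n. Stirling: N! ~ sqrt(2π N)(N/e)^N and (5N)! ~ sqrt(2π·5N)·(5N/e)^(5N).
  (N!)^5/(5N)! ~ (2π N)^(5/2) (N/e)^(5N) / [sqrt(2π·5N) (5N/e)^(5N)]
     = (2π N)^(5/2) / sqrt(2π·5N) · (N/(5N))^(5N)
     = (2π N)^((5−1)/2) / sqrt(5) · 5^(−5N).
Since 5^5 > 1, the factor 5^(−5N) decays exponentially, so the ratio → 0. Substituting N = 12n gives the stated form.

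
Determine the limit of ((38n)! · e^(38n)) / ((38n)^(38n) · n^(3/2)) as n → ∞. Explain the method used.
lim = 0

Stirling: (38n)! ~ sqrt(2π·38n) · (38n/e)^(38n). Hence
  (38n)! · e^(38n) / (38n)^(38n) ~ sqrt(2π·38n).
Dividing by n^(3/2): sqrt(2π·38n) / n^(3/2) = sqrt(2π·38) · n^((1−3)/2), so the expression behaves like sqrt(2π·38) · n^((1−3)/2) → 0.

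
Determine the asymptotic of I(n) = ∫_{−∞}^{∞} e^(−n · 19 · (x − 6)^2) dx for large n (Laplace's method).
I(n) = sqrt(π/(19n))

Here φ(x) = 19 · (x − 6)^2 has its unique minimum at x* = 6 with φ(x*) = 0 and φ''(x*) = 38. Laplace's method gives
  I(n) ~ e^(−n φ(x*)) · sqrt(2π / (n · φ''(x*))) = sqrt(2π / (38n)) = sqrt(π/(19n)).
This is exact: substituting u = (x − 6)·sqrt(19n) gives I(n) = (1/sqrt(19n)) ∫_{−∞}^{∞} e^(−u^2) du = sqrt(π/(19n)).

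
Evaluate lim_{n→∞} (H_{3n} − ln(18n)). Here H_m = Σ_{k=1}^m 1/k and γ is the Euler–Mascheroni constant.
lim = −ln 6 + γ

By Euler-Maclaurin, H_m = ln m + γ + O(1/m). So
  H_{3n} − ln(18n) = ln(3n) + γ − ln(18n) + O(1/n)
                       = ln(3/18) + γ + O(1/n).
Hence the limit is ln(3/18) + γ (= −ln 6).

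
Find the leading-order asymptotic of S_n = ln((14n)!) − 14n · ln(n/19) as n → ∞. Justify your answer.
S_n ~ 14n · (ln 266 − 1) + O(ln n)

Stirling: ln((14n)!) = 14n ln(14n) − 14n + O(ln n).
  S_n = 14n ln(14n) − 14n − 14n ln(n/19) + O(ln n)
      = 14n ln(14n) − 14n ln n + 14n ln 19 − 14n + O(ln n)
      = 14n ln 14 + 14n ln 19 − 14n + O(ln n)
      = 14n (ln 266 − 1) + O(ln n).
Numerically ln(266) − 1 ≈ 4.5835.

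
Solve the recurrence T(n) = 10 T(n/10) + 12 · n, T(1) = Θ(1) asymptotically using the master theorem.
T(n) = Θ(n log n)

log_10 10 = 1, and f(n) = 12 · n = Θ(n^(log_10 10)). This is Case 2 of the master theorem: T(n) = Θ(f(n) · log n) = Θ(n log n).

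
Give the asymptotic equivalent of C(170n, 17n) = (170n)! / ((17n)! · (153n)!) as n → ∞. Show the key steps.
C(170n, 17n) ~ (10000000000/387420489)^(17n) · sqrt(5/(9π·17n))

Write N = 17n. Apply Stirling to each factorial:
  (10N)! ~ sqrt(2π·10N) · (10N/e)^(10N),
  N! ~ sqrt(2π N) · (N/e)^N,
  (9N)! ~ sqrt(2π·9N) · (9N/e)^(9N).
The exponential factors combine to (10N)^(10N) / (N^N · (9N)^(9N)) = 10^(10N)/9^(9N) = (10^10/9^9)^N = (10000000000/387420489)^N.
The square-root prefactors combine to sqrt(2π·10N) / (sqrt(2π N)·sqrt(2π·9N)) = sqrt(10 / (2π·9·N)) = sqrt(5/(9π·17n)).
Substituting N = 17n: C(170n, 17n) ~ (10000000000/387420489)^(17n) · sqrt(5/(9π·17n)).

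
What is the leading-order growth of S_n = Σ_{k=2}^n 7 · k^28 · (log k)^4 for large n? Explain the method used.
S_n ~ 7 · n^29 · (log n)^4 / 29

By integral comparison, S_n = ∫_1^n 7 · x^28 · (log x)^4 dx + O(n^28 · (log n)^4). For the integral, the leading term of ∫_1^n x^28 (log x)^4 dx is n^29/29 · (log n)^4 (by repeated integration by parts; each step lowers the log-exponent and produces a relatively O(1/log n) correction). Hence S_n ~ 7 · n^29 · (log n)^4 / 29.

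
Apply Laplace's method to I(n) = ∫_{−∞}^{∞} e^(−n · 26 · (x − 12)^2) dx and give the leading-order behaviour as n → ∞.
I(n) = sqrt(π/(26n))

Here φ(x) = 26 · (x − 12)^2 has its unique minimum at x* = 12 with φ(x*) = 0 and φ''(x*) = 52. Laplace's method gives
  I(n) ~ e^(−n φ(x*)) · sqrt(2π / (n · φ''(x*))) = sqrt(2π / (52n)) = sqrt(π/(26n)).
This is exact: substituting u = (x − 12)·sqrt(26n) gives I(n) = (1/sqrt(26n)) ∫_{−∞}^{∞} e^(−u^2) du = sqrt(π/(26n)).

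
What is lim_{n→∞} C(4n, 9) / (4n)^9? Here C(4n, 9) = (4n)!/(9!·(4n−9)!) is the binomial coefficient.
lim = 1/9! = 1/362880

With N = 4n → ∞: C(N, 9) / N^9 = [N(N−1)…(N−8)] / (9! · N^9) = (1/9!) · 1 · (1 − 1/(4n)) · … · (1 − 8/(4n)). Each factor → 1 as N → ∞, so the limit is 1/9! = 1/362880.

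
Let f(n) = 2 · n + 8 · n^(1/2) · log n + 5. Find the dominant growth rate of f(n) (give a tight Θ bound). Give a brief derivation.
f(n) ∈ Θ(n)

Compare the terms by growth order. For large n, n^a · (log n)^b dominates n^a' · (log n)^b' iff a > a', or (a = a' and b > b'). Ranking the 3 terms shows the dominant one is 2 · n. Hence f(n) ∈ Θ(n).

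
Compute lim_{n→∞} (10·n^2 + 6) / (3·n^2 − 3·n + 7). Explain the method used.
lim = 10/3

For large n the leading n^2 terms dominate both numerator and denominator. Dividing top and bottom by n^2, every other term tends to 0, leaving 10/3.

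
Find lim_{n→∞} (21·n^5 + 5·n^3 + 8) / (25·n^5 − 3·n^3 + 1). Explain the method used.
lim = 21/25

For large n the leading n^5 terms dominate both numerator and denominator. Dividing top and bottom by n^5, every other term tends to 0, leaving 21/25.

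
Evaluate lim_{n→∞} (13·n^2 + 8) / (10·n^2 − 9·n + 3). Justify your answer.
lim = 13/10

For large n the leading n^2 terms dominate both numerator and denominator. Dividing top and bottom by n^2, every other term tends to 0, leaving 13/10.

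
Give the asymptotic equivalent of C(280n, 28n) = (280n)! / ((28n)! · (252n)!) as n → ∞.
C(280n, 28n) ~ (10000000000/387420489)^(28n) · sqrt(5/(9π·28n))

Write N = 28n. Apply Stirling to each factorial:
  (10N)! ~ sqrt(2π·10N) · (10N/e)^(10N),
  N! ~ sqrt(2π N) · (N/e)^N,
  (9N)! ~ sqrt(2π·9N) · (9N/e)^(9N).
The exponential factors combine to (10N)^(10N) / (N^N · (9N)^(9N)) = 10^(10N)/9^(9N) = (10^10/9^9)^N = (10000000000/387420489)^N.
The square-root prefactors combine to sqrt(2π·10N) / (sqrt(2π N)·sqrt(2π·9N)) = sqrt(10 / (2π·9·N)) = sqrt(5/(9π·28n)).
Substituting N = 28n: C(280n, 28n) ~ (10000000000/387420489)^(28n) · sqrt(5/(9π·28n)).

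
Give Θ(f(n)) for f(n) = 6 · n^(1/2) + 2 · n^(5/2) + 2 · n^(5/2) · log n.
f(n) ∈ Θ(n^(5/2) · log n)

Compare the terms by growth order. For large n, n^a · (log n)^b dominates n^a' · (log n)^b' iff a > a', or (a = a' and b > b'). Ranking the 3 terms shows the dominant one is 2 · n^(5/2) · log n. Hence f(n) ∈ Θ(n^(5/2) · log n).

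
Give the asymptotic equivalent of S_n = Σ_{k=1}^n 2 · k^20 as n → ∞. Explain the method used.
S_n ~ 2 · n^21 / 21

By integral comparison (Euler-Maclaurin), Σ_{k=1}^n 2 · k^20 = 2 · ∫_0^n x^20 dx + O(n^20) = 2 · n^21/21 + O(n^20). (Equivalently, Faulhaber's formula gives the same leading term.)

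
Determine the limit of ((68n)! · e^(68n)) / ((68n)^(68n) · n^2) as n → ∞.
lim = 0

Stirling: (68n)! ~ sqrt(2π·68n) · (68n/e)^(68n). Hence
  (68n)! · e^(68n) / (68n)^(68n) ~ sqrt(2π·68n).
Dividing by n^2: sqrt(2π·68n) / n^2 = sqrt(2π·68) · n^((1−4)/2), so the expression behaves like sqrt(2π·68) · n^((1−4)/2) → 0.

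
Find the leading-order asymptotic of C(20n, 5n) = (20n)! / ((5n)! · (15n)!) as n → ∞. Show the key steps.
C(20n, 5n) ~ (256/27)^(5n) · sqrt(2/(3π·5n))

Write N = 5n. Apply Stirling to each factorial:
  (4N)! ~ sqrt(2π·4N) · (4N/e)^(4N),
  N! ~ sqrt(2π N) · (N/e)^N,
  (3N)! ~ sqrt(2π·3N) · (3N/e)^(3N).
The exponential factors combine to (4N)^(4N) / (N^N · (3N)^(3N)) = 4^(4N)/3^(3N) = (4^4/3^3)^N = (256/27)^N.
The square-root prefactors combine to sqrt(2π·4N) / (sqrt(2π N)·sqrt(2π·3N)) = sqrt(4 / (2π·3·N)) = sqrt(2/(3π·5n)).
Substituting N = 5n: C(20n, 5n) ~ (256/27)^(5n) · sqrt(2/(3π·5n)).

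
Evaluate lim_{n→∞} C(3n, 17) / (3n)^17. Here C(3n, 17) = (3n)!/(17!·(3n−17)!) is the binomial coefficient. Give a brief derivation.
lim = 1/17! = 1/355687428096000

With N = 3n → ∞: C(N, 17) / N^17 = [N(N−1)…(N−16)] / (17! · N^17) = (1/17!) · 1 · (1 − 1/(3n)) · … · (1 − 16/(3n)). Each factor → 1 as N → ∞, so the limit is 1/17! = 1/355687428096000.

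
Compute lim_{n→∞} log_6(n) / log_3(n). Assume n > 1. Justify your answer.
lim = ln(3) / ln(6) = log_6(3)

Change of base: log_6(n) = ln n / ln 6 and log_3(n) = ln n / ln 3. The ratio is (ln n / ln 6) · (ln 3 / ln n) = ln 3 / ln 6, a constant independent of n. So the limit is ln 3 / ln 6 = log_6(3).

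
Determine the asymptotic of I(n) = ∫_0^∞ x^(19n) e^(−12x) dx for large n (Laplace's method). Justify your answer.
I(n) ~ (sqrt(2π·19n) / 12) · (19n/(12e))^(19n)

Write the integrand as exp(19n ln x − 12x) and set f(x) = 19n ln x − 12x. Then f'(x) = 19n/x − 12 = 0 at x* = 19n/12, and f''(x*) = −19n/x*^2 = −12^2/(19n). Laplace's method (interior maximum) gives
  I(n) ~ e^(f(x*)) · sqrt(2π / |f''(x*)|)
        = exp(19n ln(19n/12) − 19n) · sqrt(2π · 19n / 12^2)
        = (19n/12)^(19n) e^(−19n) · sqrt(2π·19n) / 12
        = (sqrt(2π·19n) / 12) · (19n/(12e))^(19n).
This matches Γ(19n+1)/12^(19n+1) with Stirling applied to Γ.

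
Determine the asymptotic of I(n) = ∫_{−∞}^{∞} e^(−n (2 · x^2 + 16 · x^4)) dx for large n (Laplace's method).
I(n) ~ sqrt(π/(2n))

φ(x) = 2 · x^2 + 16 · x^4 has its unique global minimum at x* = 0 (since φ'(x) = 4x + 64x^3 = 0 only at x = 0 for real x with both coefficients positive, and φ → ∞ as |x| → ∞). At x* = 0, φ(0) = 0 and φ''(0) = 4. Laplace's method then gives
  I(n) ~ sqrt(2π / (n · φ''(0))) · e^(−n φ(0)) = sqrt(2π / (4n)) = sqrt(π/(2n)).
The 16 · x^4 term contributes only at subleading order (an O(1/n) relative correction).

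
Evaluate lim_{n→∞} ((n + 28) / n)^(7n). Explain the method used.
lim = e^196

Rewrite as (1 + 28/n)^(7n). By the standard limit (1 + x/n)^n → e^x, we have (1 + 28/n)^n → e^28, and raising to the 7th power gives e^196.
More precisely, ln[(1 + 28/n)^(7n)] = 7n · ln(1 + 28/n) = 7n · (28/n + O(1/n^2)) = 196 + O(1/n) → 196.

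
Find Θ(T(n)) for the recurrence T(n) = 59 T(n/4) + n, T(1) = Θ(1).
T(n) = Θ(n^(log_4 59))

Master theorem: compare f(n) = n to n^(log_4 59) where log_4 59 ≈ 2.941. Since 1 < log_4 59, we have f(n) = O(n^(log_4 59 − ε)) for some ε > 0 — Case 1. Hence T(n) = Θ(n^(log_4 59)).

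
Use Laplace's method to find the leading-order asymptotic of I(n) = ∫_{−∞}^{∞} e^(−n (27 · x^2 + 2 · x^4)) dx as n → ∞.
I(n) ~ sqrt(π/(27n))

φ(x) = 27 · x^2 + 2 · x^4 has its unique global minimum at x* = 0 (since φ'(x) = 54x + 8x^3 = 0 only at x = 0 for real x with both coefficients positive, and φ → ∞ as |x| → ∞). At x* = 0, φ(0) = 0 and φ''(0) = 54. Laplace's method then gives
  I(n) ~ sqrt(2π / (n · φ''(0))) · e^(−n φ(0)) = sqrt(2π / (54n)) = sqrt(π/(27n)).
The 2 · x^4 term contributes only at subleading order (an O(1/n) relative correction).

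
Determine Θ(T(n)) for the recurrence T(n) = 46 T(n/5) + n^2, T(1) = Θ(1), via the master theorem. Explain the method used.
T(n) = Θ(n^(log_5 46))

Master theorem: compare f(n) = n^2 to n^(log_5 46) where log_5 46 ≈ 2.379. Since 2 < log_5 46, we have f(n) = O(n^(log_5 46 − ε)) for some ε > 0 — Case 1. Hence T(n) = Θ(n^(log_5 46)).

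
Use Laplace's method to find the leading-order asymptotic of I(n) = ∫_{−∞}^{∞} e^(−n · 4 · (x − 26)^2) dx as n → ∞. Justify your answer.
I(n) = sqrt(π/(4n))

Here φ(x) = 4 · (x − 26)^2 has its unique minimum at x* = 26 with φ(x*) = 0 and φ''(x*) = 8. Laplace's method gives
  I(n) ~ e^(−n φ(x*)) · sqrt(2π / (n · φ''(x*))) = sqrt(2π / (8n)) = sqrt(π/(4n)).
This is exact: substituting u = (x − 26)·sqrt(4n) gives I(n) = (1/sqrt(4n)) ∫_{−∞}^{∞} e^(−u^2) du = sqrt(π/(4n)).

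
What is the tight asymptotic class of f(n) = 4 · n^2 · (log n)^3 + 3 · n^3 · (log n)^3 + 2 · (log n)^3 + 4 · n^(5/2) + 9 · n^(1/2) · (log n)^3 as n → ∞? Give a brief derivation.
f(n) ∈ Θ(n^3 · (log n)^3)

Compare the terms by growth order. For large n, n^a · (log n)^b dominates n^a' · (log n)^b' iff a > a', or (a = a' and b > b'). Ranking the 5 terms shows the dominant one is 3 · n^3 · (log n)^3. Hence f(n) ∈ Θ(n^3 · (log n)^3).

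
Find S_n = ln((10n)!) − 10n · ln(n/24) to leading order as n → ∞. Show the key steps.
S_n ~ 10n · (ln 240 − 1) + O(ln n)

Stirling: ln((10n)!) = 10n ln(10n) − 10n + O(ln n).
  S_n = 10n ln(10n) − 10n − 10n ln(n/24) + O(ln n)
      = 10n ln(10n) − 10n ln n + 10n ln 24 − 10n + O(ln n)
      = 10n ln 10 + 10n ln 24 − 10n + O(ln n)
      = 10n (ln 240 − 1) + O(ln n).
Numerically ln(240) − 1 ≈ 4.4806.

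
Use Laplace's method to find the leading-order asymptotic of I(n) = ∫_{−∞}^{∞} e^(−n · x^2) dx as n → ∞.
I(n) = sqrt(π/n)

Here φ(x) = x^2 has its unique minimum at x* = 0 with φ(x*) = 0 and φ''(x*) = 2. Laplace's method gives
  I(n) ~ e^(−n φ(x*)) · sqrt(2π / (n · φ''(x*))) = sqrt(2π / (2n)) = sqrt(π/n).
This is exact: substituting u = (x − 0)·sqrt(n) gives I(n) = (1/sqrt(n)) ∫_{−∞}^{∞} e^(−u^2) du = sqrt(π/n).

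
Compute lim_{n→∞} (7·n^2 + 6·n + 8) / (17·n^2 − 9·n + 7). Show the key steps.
lim = 7/17

For large n the leading n^2 terms dominate both numerator and denominator. Dividing top and bottom by n^2, every other term tends to 0, leaving 7/17.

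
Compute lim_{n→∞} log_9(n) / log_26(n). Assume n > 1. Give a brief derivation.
lim = ln(26) / ln(9) = log_9(26)

Change of base: log_9(n) = ln n / ln 9 and log_26(n) = ln n / ln 26. The ratio is (ln n / ln 9) · (ln 26 / ln n) = ln 26 / ln 9, a constant independent of n. So the limit is ln 26 / ln 9 = log_9(26).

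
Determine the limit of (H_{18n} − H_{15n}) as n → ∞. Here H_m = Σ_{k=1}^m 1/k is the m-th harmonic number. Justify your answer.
lim = ln(18/15) = ln(6/5)

Euler-Maclaurin gives H_m = ln m + γ + 1/(2m) + O(1/m^2). The γ and O(1/m) terms cancel in the difference:
  H_{18n} − H_{15n} = ln(18n) − ln(15n) + O(1/n) = ln(18/15) + O(1/n).
Hence the limit is ln(18/15) = ln(6/5).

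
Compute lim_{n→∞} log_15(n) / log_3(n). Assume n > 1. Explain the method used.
lim = ln(3) / ln(15) = log_15(3)

Change of base: log_15(n) = ln n / ln 15 and log_3(n) = ln n / ln 3. The ratio is (ln n / ln 15) · (ln 3 / ln n) = ln 3 / ln 15, a constant independent of n. So the limit is ln 3 / ln 15 = log_15(3).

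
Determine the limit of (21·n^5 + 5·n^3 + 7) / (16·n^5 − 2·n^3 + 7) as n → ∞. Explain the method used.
lim = 21/16

For large n the leading n^5 terms dominate both numerator and denominator. Dividing top and bottom by n^5, every other term tends to 0, leaving 21/16.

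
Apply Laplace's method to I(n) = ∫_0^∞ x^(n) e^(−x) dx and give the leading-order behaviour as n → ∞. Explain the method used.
I(n) ~ sqrt(2π·n) · (n/e)^(n)

Write the integrand as exp(n ln x − x) and set f(x) = n ln x − x. Then f'(x) = n/x − 1 = 0 at x* = n, and f''(x*) = −n/x*^2 = −1/(n). Laplace's method (interior maximum) gives
  I(n) ~ e^(f(x*)) · sqrt(2π / |f''(x*)|)
        = exp(n ln(n) − n) · sqrt(2π · n)
        = (n)^(n) e^(−n) · sqrt(2π·n)
        = sqrt(2π·n) · (n/e)^(n).
This matches Γ(n+1) with Stirling applied to Γ.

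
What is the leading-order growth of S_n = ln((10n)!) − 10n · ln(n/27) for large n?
S_n ~ 10n · (ln 270 − 1) + O(ln n)

Stirling: ln((10n)!) = 10n ln(10n) − 10n + O(ln n).
  S_n = 10n ln(10n) − 10n − 10n ln(n/27) + O(ln n)
      = 10n ln(10n) − 10n ln n + 10n ln 27 − 10n + O(ln n)
      = 10n ln 10 + 10n ln 27 − 10n + O(ln n)
      = 10n (ln 270 − 1) + O(ln n).
Numerically ln(270) − 1 ≈ 4.5984.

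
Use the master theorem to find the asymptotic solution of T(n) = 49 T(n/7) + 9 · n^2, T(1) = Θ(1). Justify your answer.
T(n) = Θ(n^2 log n)

log_7 49 = 2, and f(n) = 9 · n^2 = Θ(n^(log_7 49)). This is Case 2 of the master theorem: T(n) = Θ(f(n) · log n) = Θ(n^2 log n).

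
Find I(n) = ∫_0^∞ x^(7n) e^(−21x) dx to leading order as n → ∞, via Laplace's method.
I(n) ~ (sqrt(2π·7n) / 21) · (7n/(21e))^(7n)

Write the integrand as exp(7n ln x − 21x) and set f(x) = 7n ln x − 21x. Then f'(x) = 7n/x − 21 = 0 at x* = 7n/21, and f''(x*) = −7n/x*^2 = −21^2/(7n). Laplace's method (interior maximum) gives
  I(n) ~ e^(f(x*)) · sqrt(2π / |f''(x*)|)
        = exp(7n ln(7n/21) − 7n) · sqrt(2π · 7n / 21^2)
        = (7n/21)^(7n) e^(−7n) · sqrt(2π·7n) / 21
        = (sqrt(2π·7n) / 21) · (7n/(21e))^(7n).
This matches Γ(7n+1)/21^(7n+1) with Stirling applied to Γ.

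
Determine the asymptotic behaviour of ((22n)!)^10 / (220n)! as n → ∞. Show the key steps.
((22n)!)^10/(220n)! ~ ((2π·22n)^(9/2) / sqrt(10)) · 10^(−10·22n)  →  0

Write N = 22n. Stirling: N! ~ sqrt(2π N)(N/e)^N and (10N)! ~ sqrt(2π·10N)·(10N/e)^(10N).
  (N!)^10/(10N)! ~ (2π N)^(10/2) (N/e)^(10N) / [sqrt(2π·10N) (10N/e)^(10N)]
     = (2π N)^(10/2) / sqrt(2π·10N) · (N/(10N))^(10N)
     = (2π N)^((10−1)/2) / sqrt(10) · 10^(−10N).
Since 10^10 > 1, the factor 10^(−10N) decays exponentially, so the ratio → 0. Substituting N = 22n gives the stated form.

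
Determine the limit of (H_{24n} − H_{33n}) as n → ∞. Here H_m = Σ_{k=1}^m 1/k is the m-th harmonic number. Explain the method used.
lim = ln(24/33) = ln(8/11)

Euler-Maclaurin gives H_m = ln m + γ + 1/(2m) + O(1/m^2). The γ and O(1/m) terms cancel in the difference:
  H_{24n} − H_{33n} = ln(24n) − ln(33n) + O(1/n) = ln(24/33) + O(1/n).
Hence the limit is ln(24/33) = ln(8/11).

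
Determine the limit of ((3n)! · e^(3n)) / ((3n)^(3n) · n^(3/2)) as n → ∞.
lim = 0

Stirling: (3n)! ~ sqrt(2π·3n) · (3n/e)^(3n). Hence
  (3n)! · e^(3n) / (3n)^(3n) ~ sqrt(2π·3n).
Dividing by n^(3/2): sqrt(2π·3n) / n^(3/2) = sqrt(2π·3) · n^((1−3)/2), so the expression behaves like sqrt(2π·3) · n^((1−3)/2) → 0.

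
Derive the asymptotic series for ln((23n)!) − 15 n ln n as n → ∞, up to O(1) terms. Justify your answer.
ln((23n)!) − 15 n ln n = 8 n ln n + 23(ln 23 − 1) n + (1/2) ln(2π·23n) + O(1/n)

Stirling: ln((23n)!) = 23n ln(23n) − 23n + (1/2) ln(2π·23n) + O(1/n).
Expand 23n ln(23n) = 23n (ln n + ln 23) = 23n ln n + 23n ln 23.
Subtract 15n ln n: leading term is (23 − 15) n ln n = 8 n ln n. The next term is 23n ln 23 − 23n = 23(ln 23 − 1) n. Then the (1/2) ln(2π·23n) correction.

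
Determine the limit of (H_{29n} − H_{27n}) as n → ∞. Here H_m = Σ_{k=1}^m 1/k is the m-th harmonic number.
lim = ln(29/27)

Euler-Maclaurin gives H_m = ln m + γ + 1/(2m) + O(1/m^2). The γ and O(1/m) terms cancel in the difference:
  H_{29n} − H_{27n} = ln(29n) − ln(27n) + O(1/n) = ln(29/27) + O(1/n).
Hence the limit is ln(29/27).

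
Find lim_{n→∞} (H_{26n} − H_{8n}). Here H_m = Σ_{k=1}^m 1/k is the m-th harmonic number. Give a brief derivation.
lim = ln(26/8) = ln(13/4)

Euler-Maclaurin gives H_m = ln m + γ + 1/(2m) + O(1/m^2). The γ and O(1/m) terms cancel in the difference:
  H_{26n} − H_{8n} = ln(26n) − ln(8n) + O(1/n) = ln(26/8) + O(1/n).
Hence the limit is ln(26/8) = ln(13/4).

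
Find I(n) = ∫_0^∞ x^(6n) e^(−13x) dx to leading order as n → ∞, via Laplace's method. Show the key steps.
I(n) ~ (sqrt(2π·6n) / 13) · (6n/(13e))^(6n)

Write the integrand as exp(6n ln x − 13x) and set f(x) = 6n ln x − 13x. Then f'(x) = 6n/x − 13 = 0 at x* = 6n/13, and f''(x*) = −6n/x*^2 = −13^2/(6n). Laplace's method (interior maximum) gives
  I(n) ~ e^(f(x*)) · sqrt(2π / |f''(x*)|)
        = exp(6n ln(6n/13) − 6n) · sqrt(2π · 6n / 13^2)
        = (6n/13)^(6n) e^(−6n) · sqrt(2π·6n) / 13
        = (sqrt(2π·6n) / 13) · (6n/(13e))^(6n).
This matches Γ(6n+1)/13^(6n+1) with Stirling applied to Γ.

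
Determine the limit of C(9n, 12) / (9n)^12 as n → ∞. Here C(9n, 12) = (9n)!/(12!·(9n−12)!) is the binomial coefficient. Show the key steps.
lim = 1/12! = 1/479001600

With N = 9n → ∞: C(N, 12) / N^12 = [N(N−1)…(N−11)] / (12! · N^12) = (1/12!) · 1 · (1 − 1/(9n)) · … · (1 − 11/(9n)). Each factor → 1 as N → ∞, so the limit is 1/12! = 1/479001600.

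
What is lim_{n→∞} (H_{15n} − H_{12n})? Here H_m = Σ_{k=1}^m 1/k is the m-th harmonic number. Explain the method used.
lim = ln(15/12) = ln(5/4)

Euler-Maclaurin gives H_m = ln m + γ + 1/(2m) + O(1/m^2). The γ and O(1/m) terms cancel in the difference:
  H_{15n} − H_{12n} = ln(15n) − ln(12n) + O(1/n) = ln(15/12) + O(1/n).
Hence the limit is ln(15/12) = ln(5/4).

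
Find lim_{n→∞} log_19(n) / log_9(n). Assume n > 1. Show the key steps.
lim = ln(9) / ln(19) = log_19(9)

Change of base: log_19(n) = ln n / ln 19 and log_9(n) = ln n / ln 9. The ratio is (ln n / ln 19) · (ln 9 / ln n) = ln 9 / ln 19, a constant independent of n. So the limit is ln 9 / ln 19 = log_19(9).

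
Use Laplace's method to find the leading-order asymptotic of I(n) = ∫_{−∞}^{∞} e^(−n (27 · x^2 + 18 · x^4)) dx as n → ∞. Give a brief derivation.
I(n) ~ sqrt(π/(27n))

φ(x) = 27 · x^2 + 18 · x^4 has its unique global minimum at x* = 0 (since φ'(x) = 54x + 72x^3 = 0 only at x = 0 for real x with both coefficients positive, and φ → ∞ as |x| → ∞). At x* = 0, φ(0) = 0 and φ''(0) = 54. Laplace's method then gives
  I(n) ~ sqrt(2π / (n · φ''(0))) · e^(−n φ(0)) = sqrt(2π / (54n)) = sqrt(π/(27n)).
The 18 · x^4 term contributes only at subleading order (an O(1/n) relative correction).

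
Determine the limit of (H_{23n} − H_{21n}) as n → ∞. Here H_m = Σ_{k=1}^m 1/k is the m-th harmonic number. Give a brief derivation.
lim = ln(23/21)

Euler-Maclaurin gives H_m = ln m + γ + 1/(2m) + O(1/m^2). The γ and O(1/m) terms cancel in the difference:
  H_{23n} − H_{21n} = ln(23n) − ln(21n) + O(1/n) = ln(23/21) + O(1/n).
Hence the limit is ln(23/21).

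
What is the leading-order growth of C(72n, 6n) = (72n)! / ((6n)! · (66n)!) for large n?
C(72n, 6n) ~ (8916100448256/285311670611)^(6n) · sqrt(6/(11π·6n))

Write N = 6n. Apply Stirling to each factorial:
  (12N)! ~ sqrt(2π·12N) · (12N/e)^(12N),
  N! ~ sqrt(2π N) · (N/e)^N,
  (11N)! ~ sqrt(2π·11N) · (11N/e)^(11N).
The exponential factors combine to (12N)^(12N) / (N^N · (11N)^(11N)) = 12^(12N)/11^(11N) = (12^12/11^11)^N = (8916100448256/285311670611)^N.
The square-root prefactors combine to sqrt(2π·12N) / (sqrt(2π N)·sqrt(2π·11N)) = sqrt(12 / (2π·11·N)) = sqrt(6/(11π·6n)).
Substituting N = 6n: C(72n, 6n) ~ (8916100448256/285311670611)^(6n) · sqrt(6/(11π·6n)).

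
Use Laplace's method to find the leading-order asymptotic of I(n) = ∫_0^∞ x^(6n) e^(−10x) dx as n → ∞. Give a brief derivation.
I(n) ~ (sqrt(2π·6n) / 10) · (6n/(10e))^(6n)

Write the integrand as exp(6n ln x − 10x) and set f(x) = 6n ln x − 10x. Then f'(x) = 6n/x − 10 = 0 at x* = 6n/10, and f''(x*) = −6n/x*^2 = −10^2/(6n). Laplace's method (interior maximum) gives
  I(n) ~ e^(f(x*)) · sqrt(2π / |f''(x*)|)
        = exp(6n ln(6n/10) − 6n) · sqrt(2π · 6n / 10^2)
        = (6n/10)^(6n) e^(−6n) · sqrt(2π·6n) / 10
        = (sqrt(2π·6n) / 10) · (6n/(10e))^(6n).
This matches Γ(6n+1)/10^(6n+1) with Stirling applied to Γ.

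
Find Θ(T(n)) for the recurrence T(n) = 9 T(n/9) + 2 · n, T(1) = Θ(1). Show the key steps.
T(n) = Θ(n log n)

log_9 9 = 1, and f(n) = 2 · n = Θ(n^(log_9 9)). This is Case 2 of the master theorem: T(n) = Θ(f(n) · log n) = Θ(n log n).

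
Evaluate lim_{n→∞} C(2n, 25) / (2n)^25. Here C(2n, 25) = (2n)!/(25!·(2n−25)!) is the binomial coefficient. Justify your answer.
lim = 1/25! = 1/15511210043330985984000000

With N = 2n → ∞: C(N, 25) / N^25 = [N(N−1)…(N−24)] / (25! · N^25) = (1/25!) · 1 · (1 − 1/(2n)) · … · (1 − 24/(2n)). Each factor → 1 as N → ∞, so the limit is 1/25! = 1/15511210043330985984000000.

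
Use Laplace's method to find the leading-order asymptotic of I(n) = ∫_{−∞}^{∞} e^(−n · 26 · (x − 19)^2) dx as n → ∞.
I(n) = sqrt(π/(26n))

Here φ(x) = 26 · (x − 19)^2 has its unique minimum at x* = 19 with φ(x*) = 0 and φ''(x*) = 52. Laplace's method gives
  I(n) ~ e^(−n φ(x*)) · sqrt(2π / (n · φ''(x*))) = sqrt(2π / (52n)) = sqrt(π/(26n)).
This is exact: substituting u = (x − 19)·sqrt(26n) gives I(n) = (1/sqrt(26n)) ∫_{−∞}^{∞} e^(−u^2) du = sqrt(π/(26n)).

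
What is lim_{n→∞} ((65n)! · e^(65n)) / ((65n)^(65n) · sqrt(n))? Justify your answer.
lim = sqrt(2π·65)

Stirling: (65n)! ~ sqrt(2π·65n) · (65n/e)^(65n). Hence
  (65n)! · e^(65n) / (65n)^(65n) ~ sqrt(2π·65n).
Dividing by sqrt(n): sqrt(2π·65n) / sqrt(n) = sqrt(2π·65) · n^((1−1)/2), so the limit is sqrt(2π·65).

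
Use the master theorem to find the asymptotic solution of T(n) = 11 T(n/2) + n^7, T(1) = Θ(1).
T(n) = Θ(n^7)

log_2 11 ≈ 3.459. f(n) = n^7 dominates n^(log_2 11) since 7 > 3.459, and the regularity condition a·f(n/b) = 11·(n/2)^7 = (11/128)·n^7 ≤ c·f(n) holds with c = 11/128 ≈ 0.0859 < 1. So this is Case 3: T(n) = Θ(f(n)) = Θ(n^7).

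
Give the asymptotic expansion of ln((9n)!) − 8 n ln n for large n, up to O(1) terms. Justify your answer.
ln((9n)!) − 8 n ln n = n ln n + 9(ln 9 − 1) n + (1/2) ln(2π·9n) + O(1/n)

Stirling: ln((9n)!) = 9n ln(9n) − 9n + (1/2) ln(2π·9n) + O(1/n).
Expand 9n ln(9n) = 9n (ln n + ln 9) = 9n ln n + 9n ln 9.
Subtract 8n ln n: leading term is (9 − 8) n ln n = n ln n. The next term is 9n ln 9 − 9n = 9(ln 9 − 1) n. Then the (1/2) ln(2π·9n) correction.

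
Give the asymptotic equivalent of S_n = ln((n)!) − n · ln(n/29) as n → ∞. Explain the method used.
S_n ~ n · (ln 29 − 1) + O(ln n)

Stirling: ln((n)!) = n ln(n) − n + O(ln n).
  S_n = n ln(n) − n − n ln(n/29) + O(ln n)
      = n ln(n) − n ln n + n ln 29 − n + O(ln n)
      = n ln 29 − n + O(ln n)
      = n (ln 29 − 1) + O(ln n).
Numerically ln(29) − 1 ≈ 2.3673.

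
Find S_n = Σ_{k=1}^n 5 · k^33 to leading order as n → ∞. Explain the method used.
S_n ~ 5 · n^34 / 34

By integral comparison (Euler-Maclaurin), Σ_{k=1}^n 5 · k^33 = 5 · ∫_0^n x^33 dx + O(n^33) = 5 · n^34/34 + O(n^33). (Equivalently, Faulhaber's formula gives the same leading term.)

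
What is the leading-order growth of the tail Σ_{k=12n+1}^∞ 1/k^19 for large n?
Σ_{k>12n} 1/k^19 ~ 1/(18 · (12n)^18)

Compare to the integral: ∫_{12n}^∞ x^(−19) dx = [−x^(−18)/18]_{12n}^∞ = 1/((19−1)·(12n)^18). Euler-Maclaurin then gives
  Σ_{k>12n} 1/k^19 = ∫_{12n}^∞ dx/x^19 − 1/(2·(12n)^19) + O(1/(12n)^20).
(Equivalently this is ζ(19) − Σ_{k≤12n} 1/k^19.)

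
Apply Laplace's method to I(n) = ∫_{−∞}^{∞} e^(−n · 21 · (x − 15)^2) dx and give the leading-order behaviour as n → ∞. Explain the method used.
I(n) = sqrt(π/(21n))

Here φ(x) = 21 · (x − 15)^2 has its unique minimum at x* = 15 with φ(x*) = 0 and φ''(x*) = 42. Laplace's method gives
  I(n) ~ e^(−n φ(x*)) · sqrt(2π / (n · φ''(x*))) = sqrt(2π / (42n)) = sqrt(π/(21n)).
This is exact: substituting u = (x − 15)·sqrt(21n) gives I(n) = (1/sqrt(21n)) ∫_{−∞}^{∞} e^(−u^2) du = sqrt(π/(21n)).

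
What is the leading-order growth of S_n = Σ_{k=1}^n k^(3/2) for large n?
S_n ~ (2/5) · n^(5/2)

Integral comparison: Σ_{k=1}^n k^(3/2) = ∫_0^n x^(3/2) dx + O(n^(3/2)). The integral is n^(1 + 3/2) / (1 + 3/2) = n^((3+2)/2) / ((3+2)/2) = (2/5) · n^(5/2).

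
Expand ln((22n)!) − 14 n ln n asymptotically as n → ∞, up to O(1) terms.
ln((22n)!) − 14 n ln n = 8 n ln n + 22(ln 22 − 1) n + (1/2) ln(2π·22n) + O(1/n)

Stirling: ln((22n)!) = 22n ln(22n) − 22n + (1/2) ln(2π·22n) + O(1/n).
Expand 22n ln(22n) = 22n (ln n + ln 22) = 22n ln n + 22n ln 22.
Subtract 14n ln n: leading term is (22 − 14) n ln n = 8 n ln n. The next term is 22n ln 22 − 22n = 22(ln 22 − 1) n. Then the (1/2) ln(2π·22n) correction.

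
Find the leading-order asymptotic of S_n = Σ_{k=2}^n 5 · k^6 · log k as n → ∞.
S_n ~ 5 · n^7 log n / 7 − 5 · n^7 / 49

By integral comparison, S_n = ∫_1^n 5 · x^6 · log x dx + O(n^6 · log n). For the integral, ∫ x^6 log x dx = n^7 log n / 7 − n^7/49 (integration by parts). Hence S_n ~ 5 · n^7 log n / 7 − 5 · n^7 / 49.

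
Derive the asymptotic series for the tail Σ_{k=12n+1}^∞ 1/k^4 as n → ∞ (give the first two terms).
Σ_{k>12n} 1/k^4 = 1/(3 · (12n)^3) − 1/(2 · (12n)^4) + O(1/(12n)^5)

Compare to the integral: ∫_{12n}^∞ x^(−4) dx = [−x^(−3)/3]_{12n}^∞ = 1/((4−1)·(12n)^3). The Euler-Maclaurin correction adds −f(12n)/2 = −1/(2·(12n)^4). Euler-Maclaurin then gives
  Σ_{k>12n} 1/k^4 = ∫_{12n}^∞ dx/x^4 − 1/(2·(12n)^4) + O(1/(12n)^5).
(Equivalently this is ζ(4) − Σ_{k≤12n} 1/k^4.)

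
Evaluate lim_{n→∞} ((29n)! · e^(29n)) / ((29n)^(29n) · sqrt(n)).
lim = sqrt(2π·29)

Stirling: (29n)! ~ sqrt(2π·29n) · (29n/e)^(29n). Hence
  (29n)! · e^(29n) / (29n)^(29n) ~ sqrt(2π·29n).
Dividing by sqrt(n): sqrt(2π·29n) / sqrt(n) = sqrt(2π·29) · n^((1−1)/2), so the limit is sqrt(2π·29).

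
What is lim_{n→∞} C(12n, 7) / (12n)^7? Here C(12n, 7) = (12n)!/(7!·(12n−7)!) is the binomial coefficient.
lim = 1/7! = 1/5040

With N = 12n → ∞: C(N, 7) / N^7 = [N(N−1)…(N−6)] / (7! · N^7) = (1/7!) · 1 · (1 − 1/(12n)) · … · (1 − 6/(12n)). Each factor → 1 as N → ∞, so the limit is 1/7! = 1/5040.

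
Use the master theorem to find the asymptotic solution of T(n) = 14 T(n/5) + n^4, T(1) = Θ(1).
T(n) = Θ(n^4)

log_5 14 ≈ 1.640. f(n) = n^4 dominates n^(log_5 14) since 4 > 1.640, and the regularity condition a·f(n/b) = 14·(n/5)^4 = (14/625)·n^4 ≤ c·f(n) holds with c = 14/625 ≈ 0.0224 < 1. So this is Case 3: T(n) = Θ(f(n)) = Θ(n^4).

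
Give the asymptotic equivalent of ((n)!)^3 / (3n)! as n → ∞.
((n)!)^3/(3n)! ~ ((2π·n)^(2/2) / sqrt(3)) · 3^(−3·n)  →  0

Write N = n. Stirling: N! ~ sqrt(2π N)(N/e)^N and (3N)! ~ sqrt(2π·3N)·(3N/e)^(3N).
  (N!)^3/(3N)! ~ (2π N)^(3/2) (N/e)^(3N) / [sqrt(2π·3N) (3N/e)^(3N)]
     = (2π N)^(3/2) / sqrt(2π·3N) · (N/(3N))^(3N)
     = (2π N)^((3−1)/2) / sqrt(3) · 3^(−3N).
Since 3^3 > 1, the factor 3^(−3N) decays exponentially, so the ratio → 0. Substituting N = n gives the stated form.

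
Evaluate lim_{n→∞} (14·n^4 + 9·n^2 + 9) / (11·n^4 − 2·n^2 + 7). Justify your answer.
lim = 14/11

For large n the leading n^4 terms dominate both numerator and denominator. Dividing top and bottom by n^4, every other term tends to 0, leaving 14/11.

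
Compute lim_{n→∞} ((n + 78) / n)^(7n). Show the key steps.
lim = e^546

Rewrite as (1 + 78/n)^(7n). By the standard limit (1 + x/n)^n → e^x, we have (1 + 78/n)^n → e^78, and raising to the 7th power gives e^546.
More precisely, ln[(1 + 78/n)^(7n)] = 7n · ln(1 + 78/n) = 7n · (78/n + O(1/n^2)) = 546 + O(1/n) → 546.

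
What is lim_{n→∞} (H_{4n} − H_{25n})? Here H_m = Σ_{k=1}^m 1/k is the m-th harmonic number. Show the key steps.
lim = ln(4/25)

Euler-Maclaurin gives H_m = ln m + γ + 1/(2m) + O(1/m^2). The γ and O(1/m) terms cancel in the difference:
  H_{4n} − H_{25n} = ln(4n) − ln(25n) + O(1/n) = ln(4/25) + O(1/n).
Hence the limit is ln(4/25).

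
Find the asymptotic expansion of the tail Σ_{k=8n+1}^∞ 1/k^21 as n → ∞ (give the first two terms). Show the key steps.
Σ_{k>8n} 1/k^21 = 1/(20 · (8n)^20) − 1/(2 · (8n)^21) + O(1/(8n)^22)

Compare to the integral: ∫_{8n}^∞ x^(−21) dx = [−x^(−20)/20]_{8n}^∞ = 1/((21−1)·(8n)^20). The Euler-Maclaurin correction adds −f(8n)/2 = −1/(2·(8n)^21). Euler-Maclaurin then gives
  Σ_{k>8n} 1/k^21 = ∫_{8n}^∞ dx/x^21 − 1/(2·(8n)^21) + O(1/(8n)^22).
(Equivalently this is ζ(21) − Σ_{k≤8n} 1/k^21.)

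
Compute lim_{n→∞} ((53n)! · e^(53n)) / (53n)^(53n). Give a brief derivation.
lim = ∞

Stirling: (53n)! ~ sqrt(2π·53n) · (53n/e)^(53n). Hence
  (53n)! · e^(53n) / (53n)^(53n) ~ sqrt(2π·53n) = sqrt(2π·53) · sqrt(n) → ∞.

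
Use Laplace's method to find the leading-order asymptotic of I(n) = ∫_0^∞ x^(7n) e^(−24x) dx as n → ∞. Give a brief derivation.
I(n) ~ (sqrt(2π·7n) / 24) · (7n/(24e))^(7n)

Write the integrand as exp(7n ln x − 24x) and set f(x) = 7n ln x − 24x. Then f'(x) = 7n/x − 24 = 0 at x* = 7n/24, and f''(x*) = −7n/x*^2 = −24^2/(7n). Laplace's method (interior maximum) gives
  I(n) ~ e^(f(x*)) · sqrt(2π / |f''(x*)|)
        = exp(7n ln(7n/24) − 7n) · sqrt(2π · 7n / 24^2)
        = (7n/24)^(7n) e^(−7n) · sqrt(2π·7n) / 24
        = (sqrt(2π·7n) / 24) · (7n/(24e))^(7n).
This matches Γ(7n+1)/24^(7n+1) with Stirling applied to Γ.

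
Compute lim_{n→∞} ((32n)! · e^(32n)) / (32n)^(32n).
lim = ∞

Stirling: (32n)! ~ sqrt(2π·32n) · (32n/e)^(32n). Hence
  (32n)! · e^(32n) / (32n)^(32n) ~ sqrt(2π·32n) = sqrt(2π·32) · sqrt(n) → ∞.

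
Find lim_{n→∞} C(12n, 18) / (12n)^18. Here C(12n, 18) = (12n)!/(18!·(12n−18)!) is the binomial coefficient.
lim = 1/18! = 1/6402373705728000

With N = 12n → ∞: C(N, 18) / N^18 = [N(N−1)…(N−17)] / (18! · N^18) = (1/18!) · 1 · (1 − 1/(12n)) · … · (1 − 17/(12n)). Each factor → 1 as N → ∞, so the limit is 1/18! = 1/6402373705728000.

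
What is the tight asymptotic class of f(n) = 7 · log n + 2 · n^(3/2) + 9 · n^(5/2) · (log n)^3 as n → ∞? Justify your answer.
f(n) ∈ Θ(n^(5/2) · (log n)^3)

Compare the terms by growth order. For large n, n^a · (log n)^b dominates n^a' · (log n)^b' iff a > a', or (a = a' and b > b'). Ranking the 3 terms shows the dominant one is 9 · n^(5/2) · (log n)^3. Hence f(n) ∈ Θ(n^(5/2) · (log n)^3).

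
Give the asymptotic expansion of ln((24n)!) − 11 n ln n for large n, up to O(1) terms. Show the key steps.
ln((24n)!) − 11 n ln n = 13 n ln n + 24(ln 24 − 1) n + (1/2) ln(2π·24n) + O(1/n)

Stirling: ln((24n)!) = 24n ln(24n) − 24n + (1/2) ln(2π·24n) + O(1/n).
Expand 24n ln(24n) = 24n (ln n + ln 24) = 24n ln n + 24n ln 24.
Subtract 11n ln n: leading term is (24 − 11) n ln n = 13 n ln n. The next term is 24n ln 24 − 24n = 24(ln 24 − 1) n. Then the (1/2) ln(2π·24n) correction.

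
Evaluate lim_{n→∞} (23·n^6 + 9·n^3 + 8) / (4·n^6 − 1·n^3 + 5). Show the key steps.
lim = 23/4

For large n the leading n^6 terms dominate both numerator and denominator. Dividing top and bottom by n^6, every other term tends to 0, leaving 23/4.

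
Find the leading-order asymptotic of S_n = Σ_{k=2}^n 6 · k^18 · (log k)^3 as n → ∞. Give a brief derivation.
S_n ~ 6 · n^19 · (log n)^3 / 19

By integral comparison, S_n = ∫_1^n 6 · x^18 · (log x)^3 dx + O(n^18 · (log n)^3). For the integral, the leading term of ∫_1^n x^18 (log x)^3 dx is n^19/19 · (log n)^3 (by repeated integration by parts; each step lowers the log-exponent and produces a relatively O(1/log n) correction). Hence S_n ~ 6 · n^19 · (log n)^3 / 19.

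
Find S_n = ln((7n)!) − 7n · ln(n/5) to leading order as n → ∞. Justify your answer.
S_n ~ 7n · (ln 35 − 1) + O(ln n)

Stirling: ln((7n)!) = 7n ln(7n) − 7n + O(ln n).
  S_n = 7n ln(7n) − 7n − 7n ln(n/5) + O(ln n)
      = 7n ln(7n) − 7n ln n + 7n ln 5 − 7n + O(ln n)
      = 7n ln 7 + 7n ln 5 − 7n + O(ln n)
      = 7n (ln 35 − 1) + O(ln n).
Numerically ln(35) − 1 ≈ 2.5553.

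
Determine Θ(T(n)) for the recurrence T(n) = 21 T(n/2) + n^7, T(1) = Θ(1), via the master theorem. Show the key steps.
T(n) = Θ(n^7)

log_2 21 ≈ 4.392. f(n) = n^7 dominates n^(log_2 21) since 7 > 4.392, and the regularity condition a·f(n/b) = 21·(n/2)^7 = (21/128)·n^7 ≤ c·f(n) holds with c = 21/128 ≈ 0.164 < 1. So this is Case 3: T(n) = Θ(f(n)) = Θ(n^7).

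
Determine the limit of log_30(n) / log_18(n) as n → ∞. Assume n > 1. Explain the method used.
lim = ln(18) / ln(30) = log_30(18)

Change of base: log_30(n) = ln n / ln 30 and log_18(n) = ln n / ln 18. The ratio is (ln n / ln 30) · (ln 18 / ln n) = ln 18 / ln 30, a constant independent of n. So the limit is ln 18 / ln 30 = log_30(18).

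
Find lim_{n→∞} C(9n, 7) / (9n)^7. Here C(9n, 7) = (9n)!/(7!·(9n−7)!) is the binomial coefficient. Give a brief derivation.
lim = 1/7! = 1/5040

With N = 9n → ∞: C(N, 7) / N^7 = [N(N−1)…(N−6)] / (7! · N^7) = (1/7!) · 1 · (1 − 1/(9n)) · … · (1 − 6/(9n)). Each factor → 1 as N → ∞, so the limit is 1/7! = 1/5040.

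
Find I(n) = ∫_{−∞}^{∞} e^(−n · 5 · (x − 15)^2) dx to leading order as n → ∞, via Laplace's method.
I(n) = sqrt(π/(5n))

Here φ(x) = 5 · (x − 15)^2 has its unique minimum at x* = 15 with φ(x*) = 0 and φ''(x*) = 10. Laplace's method gives
  I(n) ~ e^(−n φ(x*)) · sqrt(2π / (n · φ''(x*))) = sqrt(2π / (10n)) = sqrt(π/(5n)).
This is exact: substituting u = (x − 15)·sqrt(5n) gives I(n) = (1/sqrt(5n)) ∫_{−∞}^{∞} e^(−u^2) du = sqrt(π/(5n)).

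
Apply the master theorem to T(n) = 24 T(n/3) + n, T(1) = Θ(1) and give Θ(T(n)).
T(n) = Θ(n^(log_3 24))

Master theorem: compare f(n) = n to n^(log_3 24) where log_3 24 ≈ 2.893. Since 1 < log_3 24, we have f(n) = O(n^(log_3 24 − ε)) for some ε > 0 — Case 1. Hence T(n) = Θ(n^(log_3 24)).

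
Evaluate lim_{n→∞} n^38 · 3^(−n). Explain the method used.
lim = 0

Exponentials with base > 1 dominate every fixed polynomial: for any fixed c, n^c / 3^n → 0 as n → ∞ (e.g. by the ratio test, or by writing 3^n = e^(n ln 3) and noting e^(n ln 3) / n^c → ∞). Hence n^38 · 3^(−n) = n^38 / 3^n → 0.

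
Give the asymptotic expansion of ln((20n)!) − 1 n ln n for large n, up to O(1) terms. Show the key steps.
ln((20n)!) − 1 n ln n = 19 n ln n + 20(ln 20 − 1) n + (1/2) ln(2π·20n) + O(1/n)

Stirling: ln((20n)!) = 20n ln(20n) − 20n + (1/2) ln(2π·20n) + O(1/n).
Expand 20n ln(20n) = 20n (ln n + ln 20) = 20n ln n + 20n ln 20.
Subtract 1n ln n: leading term is (20 − 1) n ln n = 19 n ln n. The next term is 20n ln 20 − 20n = 20(ln 20 − 1) n. Then the (1/2) ln(2π·20n) correction.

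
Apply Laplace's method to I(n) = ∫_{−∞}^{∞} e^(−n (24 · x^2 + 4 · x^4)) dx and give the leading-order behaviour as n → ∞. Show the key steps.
I(n) ~ sqrt(π/(24n))

φ(x) = 24 · x^2 + 4 · x^4 has its unique global minimum at x* = 0 (since φ'(x) = 48x + 16x^3 = 0 only at x = 0 for real x with both coefficients positive, and φ → ∞ as |x| → ∞). At x* = 0, φ(0) = 0 and φ''(0) = 48. Laplace's method then gives
  I(n) ~ sqrt(2π / (n · φ''(0))) · e^(−n φ(0)) = sqrt(2π / (48n)) = sqrt(π/(24n)).
The 4 · x^4 term contributes only at subleading order (an O(1/n) relative correction).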